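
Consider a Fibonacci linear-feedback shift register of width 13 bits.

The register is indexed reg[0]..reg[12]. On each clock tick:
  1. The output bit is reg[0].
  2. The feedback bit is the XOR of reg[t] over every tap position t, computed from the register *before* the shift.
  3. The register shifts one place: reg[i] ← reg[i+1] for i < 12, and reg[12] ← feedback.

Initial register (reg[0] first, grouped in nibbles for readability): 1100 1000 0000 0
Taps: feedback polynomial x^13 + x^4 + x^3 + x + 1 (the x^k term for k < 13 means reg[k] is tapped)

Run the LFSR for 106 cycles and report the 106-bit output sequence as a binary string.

1100100000000100110000110011101101111001000011101001110001110100000000111110000100101001110001010100000110

step | reg (before) | out | fb
   0 | 1100100000000 | 1 | 1
   1 | 1001000000001 | 1 | 0
   2 | 0010000000010 | 0 | 0
   3 | 0100000000100 | 0 | 1
   4 | 1000000001001 | 1 | 1
   5 | 0000000010011 | 0 | 0
   6 | 0000000100110 | 0 | 0
   7 | 0000001001100 | 0 | 0
   8 | 0000010011000 | 0 | 0
   9 | 0000100110000 | 0 | 1
  10 | 0001001100001 | 0 | 1
  11 | 0010011000011 | 0 | 0
  12 | 0100110000110 | 0 | 0
  13 | 1001100001100 | 1 | 1
  14 | 0011000011001 | 0 | 1
  15 | 0110000110011 | 0 | 1
  16 | 1100001100111 | 1 | 0
  17 | 1000011001110 | 1 | 1
  18 | 0000110011101 | 0 | 1
  19 | 0001100111011 | 0 | 0
  20 | 0011001110110 | 0 | 1
  21 | 0110011101101 | 0 | 1
  22 | 1100111011011 | 1 | 1
  23 | 1001110110111 | 1 | 1
  24 | 0011101101111 | 0 | 0
  25 | 0111011011110 | 0 | 0
  26 | 1110110111100 | 1 | 1
  27 | 1101101111001 | 1 | 0
  28 | 1011011110010 | 1 | 0
  29 | 0110111100100 | 0 | 0
  30 | 1101111001000 | 1 | 0
  31 | 1011110010000 | 1 | 1
  32 | 0111100100001 | 0 | 1
  33 | 1111001000011 | 1 | 1
  34 | 1110010000111 | 1 | 0
  35 | 1100100001110 | 1 | 1
  36 | 1001000011101 | 1 | 0
  37 | 0010000111010 | 0 | 0
  38 | 0100001110100 | 0 | 1
  39 | 1000011101001 | 1 | 1
  40 | 0000111010011 | 0 | 1
  41 | 0001110100111 | 0 | 0
  42 | 0011101001110 | 0 | 0
  43 | 0111010011100 | 0 | 0
  44 | 1110100111000 | 1 | 1
  45 | 1101001110001 | 1 | 1
  46 | 1010011100011 | 1 | 1
  47 | 0100111000111 | 0 | 0
  48 | 1001110001110 | 1 | 1
  49 | 0011100011101 | 0 | 0
  50 | 0111000111010 | 0 | 0
  51 | 1110001110100 | 1 | 0
  52 | 1100011101000 | 1 | 0
  53 | 1000111010000 | 1 | 0
  54 | 0001110100000 | 0 | 0
  55 | 0011101000000 | 0 | 0
  56 | 0111010000000 | 0 | 0
  57 | 1110100000000 | 1 | 1
  58 | 1101000000001 | 1 | 1
  59 | 1010000000011 | 1 | 1
  60 | 0100000000111 | 0 | 1
  61 | 1000000001111 | 1 | 1
  62 | 0000000011111 | 0 | 0
  63 | 0000000111110 | 0 | 0
  64 | 0000001111100 | 0 | 0
  65 | 0000011111000 | 0 | 0
  66 | 0000111110000 | 0 | 1
  67 | 0001111100001 | 0 | 0
  68 | 0011111000010 | 0 | 0
  69 | 0111110000100 | 0 | 1
  70 | 1111100001001 | 1 | 0
  71 | 1111000010010 | 1 | 1
  72 | 1110000100101 | 1 | 0
  73 | 1100001001010 | 1 | 0
  74 | 1000010010100 | 1 | 1
  75 | 0000100101001 | 0 | 1
  76 | 0001001010011 | 0 | 1
  77 | 0010010100111 | 0 | 0
  78 | 0100101001110 | 0 | 0
  79 | 1001010011100 | 1 | 0
  80 | 0010100111000 | 0 | 1
  81 | 0101001110001 | 0 | 0
  82 | 1010011100010 | 1 | 1
  83 | 0100111000101 | 0 | 0
  84 | 1001110001010 | 1 | 1
  85 | 0011100010101 | 0 | 0
  86 | 0111000101010 | 0 | 0
  87 | 1110001010100 | 1 | 0
  88 | 1100010101000 | 1 | 0
  89 | 1000101010000 | 1 | 0
  90 | 0001010100000 | 0 | 1
  91 | 0010101000001 | 0 | 1
  92 | 0101010000011 | 0 | 0
  93 | 1010100000110 | 1 | 0
  94 | 0101000001100 | 0 | 0
  95 | 1010000011000 | 1 | 1
  96 | 0100000110001 | 0 | 1
  97 | 1000001100011 | 1 | 1
  98 | 0000011000111 | 0 | 0
  99 | 0000110001110 | 0 | 1
 100 | 0001100011101 | 0 | 0
 101 | 0011000111010 | 0 | 1
 102 | 0110001110101 | 0 | 1
 103 | 1100011101011 | 1 | 0
 104 | 1000111010110 | 1 | 0
 105 | 0001110101100 | 0 | 0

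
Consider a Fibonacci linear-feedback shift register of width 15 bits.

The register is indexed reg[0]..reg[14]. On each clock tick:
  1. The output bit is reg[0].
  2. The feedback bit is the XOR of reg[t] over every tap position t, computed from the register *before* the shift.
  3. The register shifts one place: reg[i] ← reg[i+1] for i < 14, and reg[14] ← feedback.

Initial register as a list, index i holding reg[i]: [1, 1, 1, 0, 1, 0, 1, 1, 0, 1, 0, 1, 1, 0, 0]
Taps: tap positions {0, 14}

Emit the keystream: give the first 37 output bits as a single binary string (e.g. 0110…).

k : reg_k → out_k, fb_k
0: 111010110101100 → 1, fb=1
1: 110101101011001 → 1, fb=0
2: 101011010110010 → 1, fb=1
3: 010110101100101 → 0, fb=1
4: 101101011001011 → 1, fb=0
5: 011010110010110 → 0, fb=0
6: 110101100101100 → 1, fb=1
7: 101011001011001 → 1, fb=0
8: 010110010110010 → 0, fb=0
9: 101100101100100 → 1, fb=1
10: 011001011001001 → 0, fb=1
11: 110010110010011 → 1, fb=0
12: 100101100100110 → 1, fb=1
13: 001011001001101 → 0, fb=1
14: 010110010011011 → 0, fb=1
15: 101100100110111 → 1, fb=0
16: 011001001101110 → 0, fb=0
17: 110010011011100 → 1, fb=1
18: 100100110111001 → 1, fb=0
19: 001001101110010 → 0, fb=0
20: 010011011100100 → 0, fb=0
21: 100110111001000 → 1, fb=1
22: 001101110010001 → 0, fb=1
23: 011011100100011 → 0, fb=1
24: 110111001000111 → 1, fb=0
25: 101110010001110 → 1, fb=1
26: 011100100011101 → 0, fb=1
27: 111001000111011 → 1, fb=0
28: 110010001110110 → 1, fb=1
29: 100100011101101 → 1, fb=0
30: 001000111011010 → 0, fb=0
31: 010001110110100 → 0, fb=0
32: 100011101101000 → 1, fb=1
33: 000111011010001 → 0, fb=1
34: 001110110100011 → 0, fb=1
35: 011101101000111 → 0, fb=1
36: 111011010001111 → 1, fb=0

1110101101011001011001001101110010001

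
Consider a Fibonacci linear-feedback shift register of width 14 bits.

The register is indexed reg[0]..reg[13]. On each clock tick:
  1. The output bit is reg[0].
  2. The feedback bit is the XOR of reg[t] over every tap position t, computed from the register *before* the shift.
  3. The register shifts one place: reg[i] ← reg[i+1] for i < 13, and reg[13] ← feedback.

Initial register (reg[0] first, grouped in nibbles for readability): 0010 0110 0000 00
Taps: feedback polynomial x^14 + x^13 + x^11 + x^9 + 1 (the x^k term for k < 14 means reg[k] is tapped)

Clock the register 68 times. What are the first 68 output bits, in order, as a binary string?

tick  register→output (feedback)
  0  00100110000000→0 (0)
  1  01001100000000→0 (0)
  2  10011000000000→1 (1)
  3  00110000000001→0 (1)
  4  01100000000011→0 (1)
  5  11000000000111→1 (1)
  6  10000000001111→1 (1)
  7  00000000011111→0 (1)
  8  00000000111111→0 (1)
  9  00000001111111→0 (1)
 10  00000011111111→0 (1)
 11  00000111111111→0 (1)
 12  00001111111111→0 (1)
 13  00011111111111→0 (1)
 14  00111111111111→0 (1)
 15  01111111111111→0 (1)
 16  11111111111111→1 (0)
 17  11111111111110→1 (1)
 18  11111111111101→1 (0)
 19  11111111111010→1 (0)
 20  11111111110100→1 (1)
 21  11111111101001→1 (0)
 22  11111111010010→1 (0)
 23  11111110100100→1 (0)
 24  11111101001000→1 (1)
 25  11111010010001→1 (1)
 26  11110100100011→1 (0)
 27  11101001000110→1 (0)
 28  11010010001100→1 (0)
 29  10100100011000→1 (0)
 30  01001000110000→0 (1)
 31  10010001100001→1 (0)
 32  00100011000010→0 (0)
 33  01000110000100→0 (1)
 34  10001100001001→1 (0)
 35  00011000010010→0 (1)
 36  00110000100101→0 (0)
 37  01100001001010→0 (0)
 38  11000010010100→1 (1)
 39  10000100101001→1 (0)
 40  00001001010010→0 (1)
 41  00010010100101→0 (0)
 42  00100101001010→0 (0)
 43  01001010010100→0 (0)
 44  10010100101000→1 (1)
 45  00101001010001→0 (0)
 46  01010010100010→0 (0)
 47  10100101000100→1 (0)
 48  01001010001000→0 (0)
 49  10010100010000→1 (0)
 50  00101000100000→0 (0)
 51  01010001000000→0 (0)
 52  10100010000000→1 (1)
 53  01000100000001→0 (1)
 54  10001000000011→1 (0)
 55  00010000000110→0 (1)
 56  00100000001101→0 (0)
 57  01000000011010→0 (1)
 58  10000000110101→1 (0)
 59  00000001101010→0 (0)
 60  00000011010100→0 (0)
 61  00000110101000→0 (0)
 62  00001101010000→0 (1)
 63  00011010100001→0 (1)
 64  00110101000011→0 (1)
 65  01101010000111→0 (0)
 66  11010100001110→1 (0)
 67  10101000011100→1 (1)

00100110000000001111111111111101001000110000100101001010001000000011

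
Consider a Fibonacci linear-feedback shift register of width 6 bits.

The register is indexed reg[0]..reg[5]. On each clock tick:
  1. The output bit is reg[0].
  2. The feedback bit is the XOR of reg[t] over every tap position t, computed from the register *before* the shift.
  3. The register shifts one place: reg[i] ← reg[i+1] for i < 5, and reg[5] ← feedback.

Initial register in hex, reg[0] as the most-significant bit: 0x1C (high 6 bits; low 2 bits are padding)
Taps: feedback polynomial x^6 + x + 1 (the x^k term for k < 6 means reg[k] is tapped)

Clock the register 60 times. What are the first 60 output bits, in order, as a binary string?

tick  register→output (feedback)
  0  000111→0 (0)
  1  001110→0 (0)
  2  011100→0 (1)
  3  111001→1 (0)
  4  110010→1 (0)
  5  100100→1 (1)
  6  001001→0 (0)
  7  010010→0 (1)
  8  100101→1 (1)
  9  001011→0 (0)
 10  010110→0 (1)
 11  101101→1 (1)
 12  011011→0 (1)
 13  110111→1 (0)
 14  101110→1 (1)
 15  011101→0 (1)
 16  111011→1 (0)
 17  110110→1 (0)
 18  101100→1 (1)
 19  011001→0 (1)
 20  110011→1 (0)
 21  100110→1 (1)
 22  001101→0 (0)
 23  011010→0 (1)
 24  110101→1 (0)
 25  101010→1 (1)
 26  010101→0 (1)
 27  101011→1 (1)
 28  010111→0 (1)
 29  101111→1 (1)
 30  011111→0 (1)
 31  111111→1 (0)
 32  111110→1 (0)
 33  111100→1 (0)
 34  111000→1 (0)
 35  110000→1 (0)
 36  100000→1 (1)
 37  000001→0 (0)
 38  000010→0 (0)
 39  000100→0 (0)
 40  001000→0 (0)
 41  010000→0 (1)
 42  100001→1 (1)
 43  000011→0 (0)
 44  000110→0 (0)
 45  001100→0 (0)
 46  011000→0 (1)
 47  110001→1 (0)
 48  100010→1 (1)
 49  000101→0 (0)
 50  001010→0 (0)
 51  010100→0 (1)
 52  101001→1 (1)
 53  010011→0 (1)
 54  100111→1 (1)
 55  001111→0 (0)
 56  011110→0 (1)
 57  111101→1 (0)
 58  111010→1 (0)
 59  110100→1 (0)

000111001001011011101100110101011111100000100001100010100111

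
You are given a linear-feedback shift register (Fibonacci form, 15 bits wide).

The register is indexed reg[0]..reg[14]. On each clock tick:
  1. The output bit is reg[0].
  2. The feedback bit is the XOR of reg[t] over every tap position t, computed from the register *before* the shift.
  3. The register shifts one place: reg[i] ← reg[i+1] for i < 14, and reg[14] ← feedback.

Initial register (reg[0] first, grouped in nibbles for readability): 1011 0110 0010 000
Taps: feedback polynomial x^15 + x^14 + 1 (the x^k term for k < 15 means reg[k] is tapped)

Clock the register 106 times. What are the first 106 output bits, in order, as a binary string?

1011011000100001101101111000001001001010000001110001100000001011110111111110010100101010100011000110011000

step | reg (before) | out | fb
   0 | 101101100010000 | 1 | 1
   1 | 011011000100001 | 0 | 1
   2 | 110110001000011 | 1 | 0
   3 | 101100010000110 | 1 | 1
   4 | 011000100001101 | 0 | 1
   5 | 110001000011011 | 1 | 0
   6 | 100010000110110 | 1 | 1
   7 | 000100001101101 | 0 | 1
   8 | 001000011011011 | 0 | 1
   9 | 010000110110111 | 0 | 1
  10 | 100001101101111 | 1 | 0
  11 | 000011011011110 | 0 | 0
  12 | 000110110111100 | 0 | 0
  13 | 001101101111000 | 0 | 0
  14 | 011011011110000 | 0 | 0
  15 | 110110111100000 | 1 | 1
  16 | 101101111000001 | 1 | 0
  17 | 011011110000010 | 0 | 0
  18 | 110111100000100 | 1 | 1
  19 | 101111000001001 | 1 | 0
  20 | 011110000010010 | 0 | 0
  21 | 111100000100100 | 1 | 1
  22 | 111000001001001 | 1 | 0
  23 | 110000010010010 | 1 | 1
  24 | 100000100100101 | 1 | 0
  25 | 000001001001010 | 0 | 0
  26 | 000010010010100 | 0 | 0
  27 | 000100100101000 | 0 | 0
  28 | 001001001010000 | 0 | 0
  29 | 010010010100000 | 0 | 0
  30 | 100100101000000 | 1 | 1
  31 | 001001010000001 | 0 | 1
  32 | 010010100000011 | 0 | 1
  33 | 100101000000111 | 1 | 0
  34 | 001010000001110 | 0 | 0
  35 | 010100000011100 | 0 | 0
  36 | 101000000111000 | 1 | 1
  37 | 010000001110001 | 0 | 1
  38 | 100000011100011 | 1 | 0
  39 | 000000111000110 | 0 | 0
  40 | 000001110001100 | 0 | 0
  41 | 000011100011000 | 0 | 0
  42 | 000111000110000 | 0 | 0
  43 | 001110001100000 | 0 | 0
  44 | 011100011000000 | 0 | 0
  45 | 111000110000000 | 1 | 1
  46 | 110001100000001 | 1 | 0
  47 | 100011000000010 | 1 | 1
  48 | 000110000000101 | 0 | 1
  49 | 001100000001011 | 0 | 1
  50 | 011000000010111 | 0 | 1
  51 | 110000000101111 | 1 | 0
  52 | 100000001011110 | 1 | 1
  53 | 000000010111101 | 0 | 1
  54 | 000000101111011 | 0 | 1
  55 | 000001011110111 | 0 | 1
  56 | 000010111101111 | 0 | 1
  57 | 000101111011111 | 0 | 1
  58 | 001011110111111 | 0 | 1
  59 | 010111101111111 | 0 | 1
  60 | 101111011111111 | 1 | 0
  61 | 011110111111110 | 0 | 0
  62 | 111101111111100 | 1 | 1
  63 | 111011111111001 | 1 | 0
  64 | 110111111110010 | 1 | 1
  65 | 101111111100101 | 1 | 0
  66 | 011111111001010 | 0 | 0
  67 | 111111110010100 | 1 | 1
  68 | 111111100101001 | 1 | 0
  69 | 111111001010010 | 1 | 1
  70 | 111110010100101 | 1 | 0
  71 | 111100101001010 | 1 | 1
  72 | 111001010010101 | 1 | 0
  73 | 110010100101010 | 1 | 1
  74 | 100101001010101 | 1 | 0
  75 | 001010010101010 | 0 | 0
  76 | 010100101010100 | 0 | 0
  77 | 101001010101000 | 1 | 1
  78 | 010010101010001 | 0 | 1
  79 | 100101010100011 | 1 | 0
  80 | 001010101000110 | 0 | 0
  81 | 010101010001100 | 0 | 0
  82 | 101010100011000 | 1 | 1
  83 | 010101000110001 | 0 | 1
  84 | 101010001100011 | 1 | 0
  85 | 010100011000110 | 0 | 0
  86 | 101000110001100 | 1 | 1
  87 | 010001100011001 | 0 | 1
  88 | 100011000110011 | 1 | 0
  89 | 000110001100110 | 0 | 0
  90 | 001100011001100 | 0 | 0
  91 | 011000110011000 | 0 | 0
  92 | 110001100110000 | 1 | 1
  93 | 100011001100001 | 1 | 0
  94 | 000110011000010 | 0 | 0
  95 | 001100110000100 | 0 | 0
  96 | 011001100001000 | 0 | 0
  97 | 110011000010000 | 1 | 1
  98 | 100110000100001 | 1 | 0
  99 | 001100001000010 | 0 | 0
 100 | 011000010000100 | 0 | 0
 101 | 110000100001000 | 1 | 1
 102 | 100001000010001 | 1 | 0
 103 | 000010000100010 | 0 | 0
 104 | 000100001000100 | 0 | 0
 105 | 001000010001000 | 0 | 0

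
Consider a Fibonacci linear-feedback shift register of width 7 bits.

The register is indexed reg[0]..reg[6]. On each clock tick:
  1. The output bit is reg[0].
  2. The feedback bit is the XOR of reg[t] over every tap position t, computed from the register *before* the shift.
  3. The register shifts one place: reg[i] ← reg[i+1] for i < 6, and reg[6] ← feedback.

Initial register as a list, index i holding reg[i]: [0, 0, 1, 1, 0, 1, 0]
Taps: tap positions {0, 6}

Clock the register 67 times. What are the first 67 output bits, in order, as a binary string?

0011010001001111000101000011000001000000111111101010100110011101110

k : reg_k → out_k, fb_k
0: 0011010 → 0, fb=0
1: 0110100 → 0, fb=0
2: 1101000 → 1, fb=1
3: 1010001 → 1, fb=0
4: 0100010 → 0, fb=0
5: 1000100 → 1, fb=1
6: 0001001 → 0, fb=1
7: 0010011 → 0, fb=1
8: 0100111 → 0, fb=1
9: 1001111 → 1, fb=0
10: 0011110 → 0, fb=0
11: 0111100 → 0, fb=0
12: 1111000 → 1, fb=1
13: 1110001 → 1, fb=0
14: 1100010 → 1, fb=1
15: 1000101 → 1, fb=0
16: 0001010 → 0, fb=0
17: 0010100 → 0, fb=0
18: 0101000 → 0, fb=0
19: 1010000 → 1, fb=1
20: 0100001 → 0, fb=1
21: 1000011 → 1, fb=0
22: 0000110 → 0, fb=0
23: 0001100 → 0, fb=0
24: 0011000 → 0, fb=0
25: 0110000 → 0, fb=0
26: 1100000 → 1, fb=1
27: 1000001 → 1, fb=0
28: 0000010 → 0, fb=0
29: 0000100 → 0, fb=0
30: 0001000 → 0, fb=0
31: 0010000 → 0, fb=0
32: 0100000 → 0, fb=0
33: 1000000 → 1, fb=1
34: 0000001 → 0, fb=1
35: 0000011 → 0, fb=1
36: 0000111 → 0, fb=1
37: 0001111 → 0, fb=1
38: 0011111 → 0, fb=1
39: 0111111 → 0, fb=1
40: 1111111 → 1, fb=0
41: 1111110 → 1, fb=1
42: 1111101 → 1, fb=0
43: 1111010 → 1, fb=1
44: 1110101 → 1, fb=0
45: 1101010 → 1, fb=1
46: 1010101 → 1, fb=0
47: 0101010 → 0, fb=0
48: 1010100 → 1, fb=1
49: 0101001 → 0, fb=1
50: 1010011 → 1, fb=0
51: 0100110 → 0, fb=0
52: 1001100 → 1, fb=1
53: 0011001 → 0, fb=1
54: 0110011 → 0, fb=1
55: 1100111 → 1, fb=0
56: 1001110 → 1, fb=1
57: 0011101 → 0, fb=1
58: 0111011 → 0, fb=1
59: 1110111 → 1, fb=0
60: 1101110 → 1, fb=1
61: 1011101 → 1, fb=0
62: 0111010 → 0, fb=0
63: 1110100 → 1, fb=1
64: 1101001 → 1, fb=0
65: 1010010 → 1, fb=1
66: 0100101 → 0, fb=1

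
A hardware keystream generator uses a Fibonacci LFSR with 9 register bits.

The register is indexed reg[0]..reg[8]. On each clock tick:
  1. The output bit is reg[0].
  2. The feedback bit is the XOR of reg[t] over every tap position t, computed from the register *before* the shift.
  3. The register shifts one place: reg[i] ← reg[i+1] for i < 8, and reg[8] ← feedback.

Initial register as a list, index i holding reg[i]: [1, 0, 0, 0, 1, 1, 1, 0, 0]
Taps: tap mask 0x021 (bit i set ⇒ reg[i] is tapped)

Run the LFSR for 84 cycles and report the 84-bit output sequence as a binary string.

tick  register→output (feedback)
  0  100011100→1 (0)
  1  000111000→0 (1)
  2  001110001→0 (0)
  3  011100010→0 (0)
  4  111000100→1 (1)
  5  110001001→1 (0)
  6  100010010→1 (1)
  7  000100101→0 (0)
  8  001001010→0 (1)
  9  010010101→0 (0)
 10  100101010→1 (0)
 11  001010100→0 (0)
 12  010101000→0 (1)
 13  101010001→1 (1)
 14  010100011→0 (0)
 15  101000110→1 (1)
 16  010001101→0 (1)
 17  100011011→1 (0)
 18  000110110→0 (0)
 19  001101100→0 (1)
 20  011011001→0 (1)
 21  110110011→1 (1)
 22  101100111→1 (1)
 23  011001111→0 (1)
 24  110011111→1 (0)
 25  100111110→1 (0)
 26  001111100→0 (1)
 27  011111001→0 (1)
 28  111110011→1 (1)
 29  111100111→1 (1)
 30  111001111→1 (0)
 31  110011110→1 (0)
 32  100111100→1 (0)
 33  001111000→0 (1)
 34  011110001→0 (0)
 35  111100010→1 (1)
 36  111000101→1 (1)
 37  110001011→1 (0)
 38  100010110→1 (1)
 39  000101101→0 (1)
 40  001011011→0 (1)
 41  010110111→0 (0)
 42  101101110→1 (0)
 43  011011100→0 (1)
 44  110111001→1 (0)
 45  101110010→1 (1)
 46  011100101→0 (0)
 47  111001010→1 (0)
 48  110010100→1 (1)
 49  100101001→1 (0)
 50  001010010→0 (0)
 51  010100100→0 (0)
 52  101001000→1 (0)
 53  010010000→0 (0)
 54  100100000→1 (1)
 55  001000001→0 (0)
 56  010000010→0 (0)
 57  100000100→1 (1)
 58  000001001→0 (1)
 59  000010011→0 (0)
 60  000100110→0 (0)
 61  001001100→0 (1)
 62  010011001→0 (1)
 63  100110011→1 (1)
 64  001100111→0 (0)
 65  011001110→0 (1)
 66  110011101→1 (0)
 67  100111010→1 (0)
 68  001110100→0 (0)
 69  011101000→0 (1)
 70  111010001→1 (1)
 71  110100011→1 (1)
 72  101000111→1 (1)
 73  010001111→0 (1)
 74  100011111→1 (0)
 75  000111110→0 (1)
 76  001111101→0 (1)
 77  011111011→0 (1)
 78  111110111→1 (1)
 79  111101111→1 (0)
 80  111011110→1 (0)
 81  110111100→1 (0)
 82  101111000→1 (0)
 83  011110000→0 (0)

100011100010010101000110110011111001111000101101110010100100000100110011101000111110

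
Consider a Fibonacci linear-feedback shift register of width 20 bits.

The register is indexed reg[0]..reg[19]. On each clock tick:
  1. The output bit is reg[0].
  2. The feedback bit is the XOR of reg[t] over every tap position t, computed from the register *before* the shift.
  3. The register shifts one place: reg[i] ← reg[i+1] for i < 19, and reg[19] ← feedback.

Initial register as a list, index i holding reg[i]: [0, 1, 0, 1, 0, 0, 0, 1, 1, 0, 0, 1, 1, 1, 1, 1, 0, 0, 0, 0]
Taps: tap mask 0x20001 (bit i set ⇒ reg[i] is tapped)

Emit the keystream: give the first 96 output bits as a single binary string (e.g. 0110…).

010100011001111100000101101011000111111110101111001000111000101110000010011101100111011011111000

step | reg (before) | out | fb
   0 | 01010001100111110000 | 0 | 0
   1 | 10100011001111100000 | 1 | 1
   2 | 01000110011111000001 | 0 | 0
   3 | 10001100111110000010 | 1 | 1
   4 | 00011001111100000101 | 0 | 1
   5 | 00110011111000001011 | 0 | 0
   6 | 01100111110000010110 | 0 | 1
   7 | 11001111100000101101 | 1 | 0
   8 | 10011111000001011010 | 1 | 1
   9 | 00111110000010110101 | 0 | 1
  10 | 01111100000101101011 | 0 | 0
  11 | 11111000001011010110 | 1 | 0
  12 | 11110000010110101100 | 1 | 0
  13 | 11100000101101011000 | 1 | 1
  14 | 11000001011010110001 | 1 | 1
  15 | 10000010110101100011 | 1 | 1
  16 | 00000101101011000111 | 0 | 1
  17 | 00001011010110001111 | 0 | 1
  18 | 00010110101100011111 | 0 | 1
  19 | 00101101011000111111 | 0 | 1
  20 | 01011010110001111111 | 0 | 1
  21 | 10110101100011111111 | 1 | 0
  22 | 01101011000111111110 | 0 | 1
  23 | 11010110001111111101 | 1 | 0
  24 | 10101100011111111010 | 1 | 1
  25 | 01011000111111110101 | 0 | 1
  26 | 10110001111111101011 | 1 | 1
  27 | 01100011111111010111 | 0 | 1
  28 | 11000111111110101111 | 1 | 0
  29 | 10001111111101011110 | 1 | 0
  30 | 00011111111010111100 | 0 | 1
  31 | 00111111110101111001 | 0 | 0
  32 | 01111111101011110010 | 0 | 0
  33 | 11111111010111100100 | 1 | 0
  34 | 11111110101111001000 | 1 | 1
  35 | 11111101011110010001 | 1 | 1
  36 | 11111010111100100011 | 1 | 1
  37 | 11110101111001000111 | 1 | 0
  38 | 11101011110010001110 | 1 | 0
  39 | 11010111100100011100 | 1 | 0
  40 | 10101111001000111000 | 1 | 1
  41 | 01011110010001110001 | 0 | 0
  42 | 10111100100011100010 | 1 | 1
  43 | 01111001000111000101 | 0 | 1
  44 | 11110010001110001011 | 1 | 1
  45 | 11100100011100010111 | 1 | 0
  46 | 11001000111000101110 | 1 | 0
  47 | 10010001110001011100 | 1 | 0
  48 | 00100011100010111000 | 0 | 0
  49 | 01000111000101110000 | 0 | 0
  50 | 10001110001011100000 | 1 | 1
  51 | 00011100010111000001 | 0 | 0
  52 | 00111000101110000010 | 0 | 0
  53 | 01110001011100000100 | 0 | 1
  54 | 11100010111000001001 | 1 | 1
  55 | 11000101110000010011 | 1 | 1
  56 | 10001011100000100111 | 1 | 0
  57 | 00010111000001001110 | 0 | 1
  58 | 00101110000010011101 | 0 | 1
  59 | 01011100000100111011 | 0 | 0
  60 | 10111000001001110110 | 1 | 0
  61 | 01110000010011101100 | 0 | 1
  62 | 11100000100111011001 | 1 | 1
  63 | 11000001001110110011 | 1 | 1
  64 | 10000010011101100111 | 1 | 0
  65 | 00000100111011001110 | 0 | 1
  66 | 00001001110110011101 | 0 | 1
  67 | 00010011101100111011 | 0 | 0
  68 | 00100111011001110110 | 0 | 1
  69 | 01001110110011101101 | 0 | 1
  70 | 10011101100111011011 | 1 | 1
  71 | 00111011001110110111 | 0 | 1
  72 | 01110110011101101111 | 0 | 1
  73 | 11101100111011011111 | 1 | 0
  74 | 11011001110110111110 | 1 | 0
  75 | 10110011101101111100 | 1 | 0
  76 | 01100111011011111000 | 0 | 0
  77 | 11001110110111110000 | 1 | 1
  78 | 10011101101111100001 | 1 | 1
  79 | 00111011011111000011 | 0 | 0
  80 | 01110110111110000110 | 0 | 1
  81 | 11101101111100001101 | 1 | 0
  82 | 11011011111000011010 | 1 | 1
  83 | 10110111110000110101 | 1 | 0
  84 | 01101111100001101010 | 0 | 0
  85 | 11011111000011010100 | 1 | 0
  86 | 10111110000110101000 | 1 | 1
  87 | 01111100001101010001 | 0 | 0
  88 | 11111000011010100010 | 1 | 1
  89 | 11110000110101000101 | 1 | 0
  90 | 11100001101010001010 | 1 | 1
  91 | 11000011010100010101 | 1 | 0
  92 | 10000110101000101010 | 1 | 1
  93 | 00001101010001010101 | 0 | 1
  94 | 00011010100010101011 | 0 | 0
  95 | 00110101000101010110 | 0 | 1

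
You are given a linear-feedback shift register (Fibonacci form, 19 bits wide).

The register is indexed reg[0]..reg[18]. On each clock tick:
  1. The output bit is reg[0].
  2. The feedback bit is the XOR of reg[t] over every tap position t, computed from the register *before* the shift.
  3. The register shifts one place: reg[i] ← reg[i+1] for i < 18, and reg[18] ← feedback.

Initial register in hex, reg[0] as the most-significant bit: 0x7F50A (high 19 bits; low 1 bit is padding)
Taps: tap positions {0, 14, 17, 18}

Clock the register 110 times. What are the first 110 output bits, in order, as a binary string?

step | reg (before) | out | fb
   0 | 0111111101010000101 | 0 | 1
   1 | 1111111010100001011 | 1 | 1
   2 | 1111110101000010111 | 1 | 0
   3 | 1111101010000101110 | 1 | 0
   4 | 1111010100001011100 | 1 | 0
   5 | 1110101000010111000 | 1 | 0
   6 | 1101010000101110000 | 1 | 0
   7 | 1010100001011100000 | 1 | 1
   8 | 0101000010111000001 | 0 | 1
   9 | 1010000101110000011 | 1 | 1
  10 | 0100001011100000111 | 0 | 0
  11 | 1000010111000001110 | 1 | 0
  12 | 0000101110000011100 | 0 | 1
  13 | 0001011100000111001 | 0 | 0
  14 | 0010111000001110010 | 0 | 0
  15 | 0101110000011100100 | 0 | 0
  16 | 1011100000111001000 | 1 | 1
  17 | 0111000001110010001 | 0 | 0
  18 | 1110000011100100010 | 1 | 0
  19 | 1100000111001000100 | 1 | 1
  20 | 1000001110010001001 | 1 | 0
  21 | 0000011100100010010 | 0 | 0
  22 | 0000111001000100100 | 0 | 0
  23 | 0001110010001001000 | 0 | 0
  24 | 0011100100010010000 | 0 | 1
  25 | 0111001000100100001 | 0 | 1
  26 | 1110010001001000011 | 1 | 1
  27 | 1100100010010000111 | 1 | 1
  28 | 1001000100100001111 | 1 | 1
  29 | 0010001001000011111 | 0 | 1
  30 | 0100010010000111111 | 0 | 1
  31 | 1000100100001111111 | 1 | 0
  32 | 0001001000011111110 | 0 | 0
  33 | 0010010000111111100 | 0 | 1
  34 | 0100100001111111001 | 0 | 0
  35 | 1001000011111110010 | 1 | 1
  36 | 0010000111111100101 | 0 | 1
  37 | 0100001111111001011 | 0 | 0
  38 | 1000011111110010110 | 1 | 1
  39 | 0000111111100101101 | 0 | 1
  40 | 0001111111001011011 | 0 | 1
  41 | 0011111110010110111 | 0 | 1
  42 | 0111111100101101111 | 0 | 0
  43 | 1111111001011011110 | 1 | 1
  44 | 1111110010110111101 | 1 | 1
  45 | 1111100101101111011 | 1 | 0
  46 | 1111001011011110110 | 1 | 1
  47 | 1110010110111101101 | 1 | 0
  48 | 1100101101111011010 | 1 | 1
  49 | 1001011011110110101 | 1 | 1
  50 | 0010110111101101011 | 0 | 0
  51 | 0101101111011010110 | 0 | 0
  52 | 1011011110110101100 | 1 | 1
  53 | 0110111101101011001 | 0 | 0
  54 | 1101111011010110010 | 1 | 1
  55 | 1011110110101100101 | 1 | 0
  56 | 0111101101011001010 | 0 | 1
  57 | 1111011010110010101 | 1 | 1
  58 | 1110110101100101011 | 1 | 1
  59 | 1101101011001010111 | 1 | 0
  60 | 1011010110010101110 | 1 | 0
  61 | 0110101100101011100 | 0 | 1
  62 | 1101011001010111001 | 1 | 1
  63 | 1010110010101110011 | 1 | 0
  64 | 0101100101011100110 | 0 | 1
  65 | 1011001010111001101 | 1 | 0
  66 | 0110010101110011010 | 0 | 0
  67 | 1100101011100110100 | 1 | 0
  68 | 1001010111001101000 | 1 | 1
  69 | 0010101110011010001 | 0 | 0
  70 | 0101011100110100010 | 0 | 1
  71 | 1010111001101000101 | 1 | 0
  72 | 0101110011010001010 | 0 | 1
  73 | 1011100110100010101 | 1 | 1
  74 | 0111001101000101011 | 0 | 0
  75 | 1110011010001010110 | 1 | 1
  76 | 1100110100010101101 | 1 | 0
  77 | 1001101000101011010 | 1 | 1
  78 | 0011010001010110101 | 0 | 0
  79 | 0110100010101101010 | 0 | 1
  80 | 1101000101011010101 | 1 | 1
  81 | 1010001010110101011 | 1 | 1
  82 | 0100010101101010111 | 0 | 1
  83 | 1000101011010101111 | 1 | 1
  84 | 0001010110101011111 | 0 | 1
  85 | 0010101101010111111 | 0 | 1
  86 | 0101011010101111111 | 0 | 1
  87 | 1010110101011111111 | 1 | 0
  88 | 0101101010111111110 | 0 | 0
  89 | 1011010101111111100 | 1 | 0
  90 | 0110101011111111000 | 0 | 1
  91 | 1101010111111110001 | 1 | 1
  92 | 1010101111111100011 | 1 | 1
  93 | 0101011111111000111 | 0 | 0
  94 | 1010111111110001110 | 1 | 0
  95 | 0101111111100011100 | 0 | 1
  96 | 1011111111000111001 | 1 | 1
  97 | 0111111110001110011 | 0 | 1
  98 | 1111111100011100111 | 1 | 1
  99 | 1111111000111001111 | 1 | 1
 100 | 1111110001110011111 | 1 | 0
 101 | 1111100011100111110 | 1 | 1
 102 | 1111000111001111101 | 1 | 1
 103 | 1110001110011111011 | 1 | 0
 104 | 1100011100111110110 | 1 | 1
 105 | 1000111001111101101 | 1 | 0
 106 | 0001110011111011010 | 0 | 0
 107 | 0011100111110110100 | 0 | 1
 108 | 0111001111101101001 | 0 | 1
 109 | 1110011111011010011 | 1 | 0

01111111010100001011100000111001000100100001111111001011011110110101100101011100110100010101101010111111110001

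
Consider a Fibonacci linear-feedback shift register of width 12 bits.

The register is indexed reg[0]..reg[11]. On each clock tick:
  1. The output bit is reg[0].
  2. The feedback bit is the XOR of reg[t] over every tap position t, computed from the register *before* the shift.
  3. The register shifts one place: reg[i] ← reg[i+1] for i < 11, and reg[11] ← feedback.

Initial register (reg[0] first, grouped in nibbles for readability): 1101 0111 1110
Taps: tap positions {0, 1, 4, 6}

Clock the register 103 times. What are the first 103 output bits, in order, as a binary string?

k : reg_k → out_k, fb_k
0: 110101111110 → 1, fb=1
1: 101011111101 → 1, fb=1
2: 010111111011 → 0, fb=1
3: 101111110111 → 1, fb=1
4: 011111101111 → 0, fb=1
5: 111111011111 → 1, fb=1
6: 111110111111 → 1, fb=0
7: 111101111110 → 1, fb=1
8: 111011111101 → 1, fb=0
9: 110111111010 → 1, fb=0
10: 101111110100 → 1, fb=1
11: 011111101001 → 0, fb=1
12: 111111010011 → 1, fb=1
13: 111110100111 → 1, fb=0
14: 111101001110 → 1, fb=0
15: 111010011100 → 1, fb=1
16: 110100111001 → 1, fb=1
17: 101001110011 → 1, fb=0
18: 010011100110 → 0, fb=1
19: 100111001101 → 1, fb=0
20: 001110011010 → 0, fb=1
21: 011100110101 → 0, fb=0
22: 111001101010 → 1, fb=1
23: 110011010101 → 1, fb=1
24: 100110101011 → 1, fb=1
25: 001101010111 → 0, fb=0
26: 011010101110 → 0, fb=1
27: 110101011101 → 1, fb=0
28: 101010111010 → 1, fb=1
29: 010101110101 → 0, fb=0
30: 101011101010 → 1, fb=1
31: 010111010101 → 0, fb=0
32: 101110101010 → 1, fb=1
33: 011101010101 → 0, fb=1
34: 111010101011 → 1, fb=0
35: 110101010110 → 1, fb=0
36: 101010101100 → 1, fb=1
37: 010101011001 → 0, fb=1
38: 101010110011 → 1, fb=1
39: 010101100111 → 0, fb=0
40: 101011001110 → 1, fb=0
41: 010110011100 → 0, fb=0
42: 101100111000 → 1, fb=0
43: 011001110000 → 0, fb=0
44: 110011100000 → 1, fb=0
45: 100111000000 → 1, fb=0
46: 001110000000 → 0, fb=1
47: 011100000001 → 0, fb=1
48: 111000000011 → 1, fb=0
49: 110000000110 → 1, fb=0
50: 100000001100 → 1, fb=1
51: 000000011001 → 0, fb=0
52: 000000110010 → 0, fb=1
53: 000001100101 → 0, fb=1
54: 000011001011 → 0, fb=1
55: 000110010111 → 0, fb=1
56: 001100101111 → 0, fb=1
57: 011001011111 → 0, fb=1
58: 110010111111 → 1, fb=0
59: 100101111110 → 1, fb=0
60: 001011111100 → 0, fb=0
61: 010111111000 → 0, fb=1
62: 101111110001 → 1, fb=1
63: 011111100011 → 0, fb=1
64: 111111000111 → 1, fb=1
65: 111110001111 → 1, fb=1
66: 111100011111 → 1, fb=0
67: 111000111110 → 1, fb=1
68: 110001111101 → 1, fb=1
69: 100011111011 → 1, fb=1
70: 000111110111 → 0, fb=0
71: 001111101110 → 0, fb=0
72: 011111011100 → 0, fb=0
73: 111110111000 → 1, fb=0
74: 111101110000 → 1, fb=1
75: 111011100001 → 1, fb=0
76: 110111000010 → 1, fb=1
77: 101110000101 → 1, fb=0
78: 011100001010 → 0, fb=1
79: 111000010101 → 1, fb=0
80: 110000101010 → 1, fb=1
81: 100001010101 → 1, fb=1
82: 000010101011 → 0, fb=0
83: 000101010110 → 0, fb=0
84: 001010101100 → 0, fb=0
85: 010101011000 → 0, fb=1
86: 101010110001 → 1, fb=1
87: 010101100011 → 0, fb=0
88: 101011000110 → 1, fb=0
89: 010110001100 → 0, fb=0
90: 101100011000 → 1, fb=1
91: 011000110001 → 0, fb=0
92: 110001100010 → 1, fb=1
93: 100011000101 → 1, fb=0
94: 000110001010 → 0, fb=1
95: 001100010101 → 0, fb=0
96: 011000101010 → 0, fb=0
97: 110001010100 → 1, fb=0
98: 100010101000 → 1, fb=1
99: 000101010001 → 0, fb=0
100: 001010100010 → 0, fb=0
101: 010101000100 → 0, fb=1
102: 101010001001 → 1, fb=0

1101011111101111110100111001101010111010101011001110000000110010111111000111110111000010101011000110001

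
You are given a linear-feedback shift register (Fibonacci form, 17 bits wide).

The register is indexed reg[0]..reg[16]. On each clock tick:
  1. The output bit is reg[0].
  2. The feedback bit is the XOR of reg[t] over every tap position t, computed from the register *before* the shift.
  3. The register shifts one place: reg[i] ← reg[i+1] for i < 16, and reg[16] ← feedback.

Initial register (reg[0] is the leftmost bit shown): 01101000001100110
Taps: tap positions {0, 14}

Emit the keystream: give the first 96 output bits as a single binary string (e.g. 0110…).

011010000011001101011111111001010000111000110100000001111110011011011000111011101011101100010101

tick  register→output (feedback)
  0  01101000001100110→0 (1)
  1  11010000011001101→1 (0)
  2  10100000110011010→1 (1)
  3  01000001100110101→0 (1)
  4  10000011001101011→1 (1)
  5  00000110011010111→0 (1)
  6  00001100110101111→0 (1)
  7  00011001101011111→0 (1)
  8  00110011010111111→0 (1)
  9  01100110101111111→0 (1)
 10  11001101011111111→1 (0)
 11  10011010111111110→1 (0)
 12  00110101111111100→0 (1)
 13  01101011111111001→0 (0)
 14  11010111111110010→1 (1)
 15  10101111111100101→1 (0)
 16  01011111111001010→0 (0)
 17  10111111110010100→1 (0)
 18  01111111100101000→0 (0)
 19  11111111001010000→1 (1)
 20  11111110010100001→1 (1)
 21  11111100101000011→1 (1)
 22  11111001010000111→1 (0)
 23  11110010100001110→1 (0)
 24  11100101000011100→1 (0)
 25  11001010000111000→1 (1)
 26  10010100001110001→1 (1)
 27  00101000011100011→0 (0)
 28  01010000111000110→0 (1)
 29  10100001110001101→1 (0)
 30  01000011100011010→0 (0)
 31  10000111000110100→1 (0)
 32  00001110001101000→0 (0)
 33  00011100011010000→0 (0)
 34  00111000110100000→0 (0)
 35  01110001101000000→0 (0)
 36  11100011010000000→1 (1)
 37  11000110100000001→1 (1)
 38  10001101000000011→1 (1)
 39  00011010000000111→0 (1)
 40  00110100000001111→0 (1)
 41  01101000000011111→0 (1)
 42  11010000000111111→1 (0)
 43  10100000001111110→1 (0)
 44  01000000011111100→0 (1)
 45  10000000111111001→1 (1)
 46  00000001111110011→0 (0)
 47  00000011111100110→0 (1)
 48  00000111111001101→0 (1)
 49  00001111110011011→0 (0)
 50  00011111100110110→0 (1)
 51  00111111001101101→0 (1)
 52  01111110011011011→0 (0)
 53  11111100110110110→1 (0)
 54  11111001101101100→1 (0)
 55  11110011011011000→1 (1)
 56  11100110110110001→1 (1)
 57  11001101101100011→1 (1)
 58  10011011011000111→1 (0)
 59  00110110110001110→0 (1)
 60  01101101100011101→0 (1)
 61  11011011000111011→1 (1)
 62  10110110001110111→1 (0)
 63  01101100011101110→0 (1)
 64  11011000111011101→1 (0)
 65  10110001110111010→1 (1)
 66  01100011101110101→0 (1)
 67  11000111011101011→1 (1)
 68  10001110111010111→1 (0)
 69  00011101110101110→0 (1)
 70  00111011101011101→0 (1)
 71  01110111010111011→0 (0)
 72  11101110101110110→1 (0)
 73  11011101011101100→1 (0)
 74  10111010111011000→1 (1)
 75  01110101110110001→0 (0)
 76  11101011101100010→1 (1)
 77  11010111011000101→1 (0)
 78  10101110110001010→1 (1)
 79  01011101100010101→0 (1)
 80  10111011000101011→1 (1)
 81  01110110001010111→0 (1)
 82  11101100010101111→1 (0)
 83  11011000101011110→1 (0)
 84  10110001010111100→1 (0)
 85  01100010101111000→0 (0)
 86  11000101011110000→1 (1)
 87  10001010111100001→1 (1)
 88  00010101111000011→0 (0)
 89  00101011110000110→0 (1)
 90  01010111100001101→0 (1)
 91  10101111000011011→1 (1)
 92  01011110000110111→0 (1)
 93  10111100001101111→1 (0)
 94  01111000011011110→0 (1)
 95  11110000110111101→1 (0)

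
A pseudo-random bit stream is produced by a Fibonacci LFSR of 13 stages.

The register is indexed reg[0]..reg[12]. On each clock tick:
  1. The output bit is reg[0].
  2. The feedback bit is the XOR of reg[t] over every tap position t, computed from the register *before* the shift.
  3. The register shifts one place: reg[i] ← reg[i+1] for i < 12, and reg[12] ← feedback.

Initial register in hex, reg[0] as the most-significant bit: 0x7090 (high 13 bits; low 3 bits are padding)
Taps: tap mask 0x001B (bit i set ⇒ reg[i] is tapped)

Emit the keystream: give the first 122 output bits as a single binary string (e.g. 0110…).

01110000100100001110000111000001100000101011010111001001011001000011011001110100011100111100000110110010101000110100011001

tick  register→output (feedback)
  0  0111000010010→0 (0)
  1  1110000100100→1 (0)
  2  1100001001000→1 (0)
  3  1000010010000→1 (1)
  4  0000100100001→0 (1)
  5  0001001000011→0 (1)
  6  0010010000111→0 (0)
  7  0100100001110→0 (0)
  8  1001000011100→1 (0)
  9  0010000111000→0 (0)
 10  0100001110000→0 (1)
 11  1000011100001→1 (1)
 12  0000111000011→0 (1)
 13  0001110000111→0 (0)
 14  0011100001110→0 (0)
 15  0111000011100→0 (0)
 16  1110000111000→1 (0)
 17  1100001110000→1 (0)
 18  1000011100000→1 (1)
 19  0000111000001→0 (1)
 20  0001110000011→0 (0)
 21  0011100000110→0 (0)
 22  0111000001100→0 (0)
 23  1110000011000→1 (0)
 24  1100000110000→1 (0)
 25  1000001100000→1 (1)
 26  0000011000001→0 (0)
 27  0000110000010→0 (1)
 28  0001100000101→0 (0)
 29  0011000001010→0 (1)
 30  0110000010101→0 (1)
 31  1100000101011→1 (0)
 32  1000001010110→1 (1)
 33  0000010101101→0 (0)
 34  0000101011010→0 (1)
 35  0001010110101→0 (1)
 36  0010101101011→0 (1)
 37  0101011010111→0 (0)
 38  1010110101110→1 (0)
 39  0101101011100→0 (1)
 40  1011010111001→1 (0)
 41  0110101110010→0 (0)
 42  1101011100100→1 (1)
 43  1010111001001→1 (0)
 44  0101110010010→0 (1)
 45  1011100100101→1 (1)
 46  0111001001011→0 (0)
 47  1110010010110→1 (0)
 48  1100100101100→1 (1)
 49  1001001011001→1 (0)
 50  0010010110010→0 (0)
 51  0100101100100→0 (0)
 52  1001011001000→1 (0)
 53  0010110010000→0 (1)
 54  0101100100001→0 (1)
 55  1011001000011→1 (0)
 56  0110010000110→0 (1)
 57  1100100001101→1 (1)
 58  1001000011011→1 (0)
 59  0010000110110→0 (0)
 60  0100001101100→0 (1)
 61  1000011011001→1 (1)
 62  0000110110011→0 (1)
 63  0001101100111→0 (0)
 64  0011011001110→0 (1)
 65  0110110011101→0 (0)
 66  1101100111010→1 (0)
 67  1011001110100→1 (0)
 68  0110011101000→0 (1)
 69  1100111010001→1 (1)
 70  1001110100011→1 (1)
 71  0011101000111→0 (0)
 72  0111010001110→0 (0)
 73  1110100011100→1 (1)
 74  1101000111001→1 (1)
 75  1010001110011→1 (1)
 76  0100011100111→0 (1)
 77  1000111001111→1 (0)
 78  0001110011110→0 (0)
 79  0011100111100→0 (0)
 80  0111001111000→0 (0)
 81  1110011110000→1 (0)
 82  1100111100000→1 (1)
 83  1001111000001→1 (1)
 84  0011110000011→0 (0)
 85  0111100000110→0 (1)
 86  1111000001101→1 (1)
 87  1110000011011→1 (0)
 88  1100000110110→1 (0)
 89  1000001101100→1 (1)
 90  0000011011001→0 (0)
 91  0000110110010→0 (1)
 92  0001101100101→0 (0)
 93  0011011001010→0 (1)
 94  0110110010101→0 (0)
 95  1101100101010→1 (0)
 96  1011001010100→1 (0)
 97  0110010101000→0 (1)
 98  1100101010001→1 (1)
 99  1001010100011→1 (0)
100  0010101000110→0 (1)
101  0101010001101→0 (0)
102  1010100011010→1 (0)
103  0101000110100→0 (0)
104  1010001101000→1 (1)
105  0100011010001→0 (1)
106  1000110100011→1 (0)
107  0001101000110→0 (0)
108  0011010001100→0 (1)
109  0110100011001→0 (0)
110  1101000110010→1 (1)
111  1010001100101→1 (1)
112  0100011001011→0 (1)
113  1000110010111→1 (0)
114  0001100101110→0 (0)
115  0011001011100→0 (1)
116  0110010111001→0 (1)
117  1100101110011→1 (1)
118  1001011100111→1 (0)
119  0010111001110→0 (1)
120  0101110011101→0 (1)
121  1011100111011→1 (1)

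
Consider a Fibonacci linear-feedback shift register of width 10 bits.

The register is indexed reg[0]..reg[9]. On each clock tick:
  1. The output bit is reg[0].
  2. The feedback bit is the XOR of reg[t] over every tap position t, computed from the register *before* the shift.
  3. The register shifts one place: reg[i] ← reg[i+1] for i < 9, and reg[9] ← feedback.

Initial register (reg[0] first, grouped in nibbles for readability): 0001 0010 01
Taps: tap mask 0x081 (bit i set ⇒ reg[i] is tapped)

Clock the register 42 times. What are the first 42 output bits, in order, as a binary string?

000100100100110100110101111100110001111100

k : reg_k → out_k, fb_k
0: 0001001001 → 0, fb=0
1: 0010010010 → 0, fb=0
2: 0100100100 → 0, fb=1
3: 1001001001 → 1, fb=1
4: 0010010011 → 0, fb=0
5: 0100100110 → 0, fb=1
6: 1001001101 → 1, fb=0
7: 0010011010 → 0, fb=0
8: 0100110100 → 0, fb=1
9: 1001101001 → 1, fb=1
10: 0011010011 → 0, fb=0
11: 0110100110 → 0, fb=1
12: 1101001101 → 1, fb=0
13: 1010011010 → 1, fb=1
14: 0100110101 → 0, fb=1
15: 1001101011 → 1, fb=1
16: 0011010111 → 0, fb=1
17: 0110101111 → 0, fb=1
18: 1101011111 → 1, fb=0
19: 1010111110 → 1, fb=0
20: 0101111100 → 0, fb=1
21: 1011111001 → 1, fb=1
22: 0111110011 → 0, fb=0
23: 1111100110 → 1, fb=0
24: 1111001100 → 1, fb=0
25: 1110011000 → 1, fb=1
26: 1100110001 → 1, fb=1
27: 1001100011 → 1, fb=1
28: 0011000111 → 0, fb=1
29: 0110001111 → 0, fb=1
30: 1100011111 → 1, fb=0
31: 1000111110 → 1, fb=0
32: 0001111100 → 0, fb=1
33: 0011111001 → 0, fb=0
34: 0111110010 → 0, fb=0
35: 1111100100 → 1, fb=0
36: 1111001000 → 1, fb=1
37: 1110010001 → 1, fb=1
38: 1100100011 → 1, fb=1
39: 1001000111 → 1, fb=0
40: 0010001110 → 0, fb=1
41: 0100011101 → 0, fb=1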